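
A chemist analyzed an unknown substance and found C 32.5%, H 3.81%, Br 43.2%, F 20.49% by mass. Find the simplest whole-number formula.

Assume 100 g: 32.5 g C, 3.81 g H, 43.2 g Br, 20.49 g F.
Moles — C: 32.5 / 12.01 = 2.706 mol; H: 3.81 / 1.008 = 3.78 mol; Br: 43.2 / 79.90 = 0.5407 mol; F: 20.49 / 19.00 = 1.078 mol
Ratios (÷ 0.5407): C 5.005, H 6.991, Br 1.000, F 1.995
≈ 5:7:1:2 → C5H7BrF2

C5H7BrF2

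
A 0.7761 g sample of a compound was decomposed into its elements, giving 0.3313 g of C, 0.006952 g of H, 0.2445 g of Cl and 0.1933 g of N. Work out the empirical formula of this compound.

C4HClN2

n(C) = 0.3313/12.01 = 0.02759, n(H) = 0.006952/1.008 = 0.006897, n(Cl) = 0.2445/35.45 = 0.006897, n(N) = 0.1933/14.01 = 0.0138
Ratios (÷ 0.006897): C 4.000, H 1.000, Cl 1.000, N 2.001
Ratio ≈ 4:1:1:2, so the empirical formula is C4HClN2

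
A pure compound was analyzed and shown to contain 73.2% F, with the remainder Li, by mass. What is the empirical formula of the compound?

Assume 100 g: 73.2 g F, 26.8 g Li.
n(F) = 73.2/19.00 = 3.853, n(Li) = 26.8/6.94 = 3.862
Ratios (÷ 3.853): F 1.000, Li 1.002
Ratio ≈ 1:1, so the empirical formula is FLi

FLi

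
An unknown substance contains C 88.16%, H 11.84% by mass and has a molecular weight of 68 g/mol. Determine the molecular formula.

Assume 100 g: 88.16 g C, 11.84 g H.
n(C) = 88.16/12.01 = 7.341, n(H) = 11.84/1.008 = 11.75
Ratios (÷ 7.341): C 1.000, H 1.600
×5: C 5.00, H 8.00 → C5H8
Empirical-formula mass = 68.11 g/mol
n = 68 / 68.11 = 1.00 ≈ 1
Molecular formula = empirical formula = C5H8

C5H8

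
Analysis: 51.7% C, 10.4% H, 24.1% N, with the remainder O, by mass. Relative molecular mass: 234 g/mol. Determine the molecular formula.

C10H24N4O2

Assume 100 g: 51.7 g C, 10.4 g H, 24.1 g N, 13.8 g O.
Moles — C: 51.7 / 12.01 = 4.305 mol; H: 10.4 / 1.008 = 10.32 mol; N: 24.1 / 14.01 = 1.72 mol; O: 13.8 / 16.00 = 0.8625 mol
Smallest is O at 0.8625 mol; normalising gives C 4.991, H 11.962, N 1.994, O 1.000
→ C5H12N2O
Empirical-formula mass = 116.17 g/mol
n = 234 / 116.17 = 2.01 ≈ 2
Molecular formula = (C5H12N2O)×2 = C10H24N4O2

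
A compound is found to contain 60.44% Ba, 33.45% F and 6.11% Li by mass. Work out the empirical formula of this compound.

Assume 100 g: 60.44 g Ba, 33.45 g F, 6.11 g Li.
n(Ba) = 60.44/137.33 = 0.4401, n(F) = 33.45/19.00 = 1.761, n(Li) = 6.11/6.94 = 0.8804
Ratios (÷ 0.4401): Ba 1.000, F 4.000, Li 2.000
≈ 1:4:2 → BaF4Li2

BaF4Li2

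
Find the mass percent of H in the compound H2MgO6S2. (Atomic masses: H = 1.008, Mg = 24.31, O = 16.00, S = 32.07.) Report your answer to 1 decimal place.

Molar mass = 2(1.008) + 1(24.31) + 6(16.00) + 2(32.07) = 186.466 g/mol
Mass of H per mole = 2 × 1.008 = 2.016 g
% H = 2.016 / 186.466 × 100 = 1.1%

1.1%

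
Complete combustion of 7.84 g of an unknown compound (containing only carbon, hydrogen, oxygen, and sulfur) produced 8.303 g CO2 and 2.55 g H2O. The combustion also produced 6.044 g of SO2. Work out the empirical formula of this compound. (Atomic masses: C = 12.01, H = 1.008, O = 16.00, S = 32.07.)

C4H6O3S2

mol C = 8.303 / 44.01 = 0.1887; mass C = 0.1887 × 12.01 = 2.266 g
mol H = 2 × (2.55 / 18.02) = 0.2830; mass H = 0.2830 × 1.008 = 0.2853 g
mol S = 6.044 / 64.07 = 0.09433; mass S = 3.025 g
mass O = 7.84 − (5.576) = 2.264 g → mol O = 0.1415
Divide by the smallest (0.09433 mol S): C 2.000, H 3.000, O 1.500, S 1.000
×2: C 4.00, H 6.00, O 3.00, S 2.00 → C4H6O3S2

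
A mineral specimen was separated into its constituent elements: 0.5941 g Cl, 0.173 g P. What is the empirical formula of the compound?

Cl: 0.5941 g ÷ 35.45 g/mol = 0.01676 mol
P: 0.173 g ÷ 30.97 g/mol = 0.005586 mol
Divide by the smallest (0.005586 mol P): Cl 3.000, P 1.000
Ratio ≈ 3:1, so the empirical formula is Cl3P

Cl3P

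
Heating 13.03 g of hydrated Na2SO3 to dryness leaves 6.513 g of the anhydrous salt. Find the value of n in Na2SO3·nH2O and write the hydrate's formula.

Na2SO3·7H2O

Mass of water lost = 13.03 − 6.513 = 6.517 g → 6.517 / 18.02 = 0.3617 mol H2O
Molar mass of Na2SO3 = 126.05 g/mol → mol Na2SO3 = 6.513 / 126.05 = 0.05167
n = 0.3617 / 0.05167 = 7.00 ≈ 7 → Na2SO3·7H2O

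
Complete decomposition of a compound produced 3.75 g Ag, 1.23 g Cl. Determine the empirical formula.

AgCl

n(Ag) = 3.75/107.87 = 0.03476, n(Cl) = 1.23/35.45 = 0.0347
Smallest is Cl at 0.0347 mol; normalising gives Ag 1.002, Cl 1.000
Ratio ≈ 1:1, so the empirical formula is AgCl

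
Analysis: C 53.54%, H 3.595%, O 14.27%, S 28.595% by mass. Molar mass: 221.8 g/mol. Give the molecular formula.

C10H8O2S2

Assume 100 g: 53.54 g C, 3.595 g H, 14.27 g O, 28.595 g S.
C: 53.54 g ÷ 12.01 g/mol = 4.458 mol
H: 3.595 g ÷ 1.008 g/mol = 3.566 mol
O: 14.27 g ÷ 16.00 g/mol = 0.8919 mol
S: 28.595 g ÷ 32.07 g/mol = 0.8916 mol
Smallest is S at 0.8916 mol; normalising gives C 5.000, H 4.000, O 1.000, S 1.000
→ C5H4OS
Empirical-formula mass = 112.15 g/mol
n = 221.8 / 112.15 = 1.98 ≈ 2
Molecular formula = (C5H4OS)×2 = C10H8O2S2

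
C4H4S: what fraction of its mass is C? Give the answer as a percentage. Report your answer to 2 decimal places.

57.09%

Molar mass = 4(12.01) + 4(1.008) + 1(32.07) = 84.142 g/mol
Mass of C per mole = 4 × 12.01 = 48.040 g
% C = 48.040 / 84.142 × 100 = 57.09%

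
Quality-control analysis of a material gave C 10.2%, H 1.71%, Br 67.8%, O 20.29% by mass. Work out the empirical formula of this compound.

C2H4Br2O3

Assume 100 g: 10.2 g C, 1.71 g H, 67.8 g Br, 20.29 g O.
C: 10.2 g ÷ 12.01 g/mol = 0.8493 mol
H: 1.71 g ÷ 1.008 g/mol = 1.696 mol
Br: 67.8 g ÷ 79.90 g/mol = 0.8486 mol
O: 20.29 g ÷ 16.00 g/mol = 1.268 mol
Divide by the smallest (0.8486 mol Br): C 1.001, H 1.999, Br 1.000, O 1.494
Multiply by 2: C 2.00, H 4.00, Br 2.00, O 2.99 → C2H4Br2O3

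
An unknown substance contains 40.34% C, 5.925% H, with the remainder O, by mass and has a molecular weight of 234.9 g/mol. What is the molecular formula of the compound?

C8H14O8

Assume 100 g: 40.34 g C, 5.925 g H, 53.735 g O.
Moles — C: 40.34 / 12.01 = 3.359 mol; H: 5.925 / 1.008 = 5.878 mol; O: 53.735 / 16.00 = 3.358 mol
Divide by the smallest (3.358 mol O): C 1.000, H 1.750, O 1.000
Multiply by 4: C 4.00, H 7.00, O 4.00 → C4H7O4
Empirical-formula mass = 119.10 g/mol
n = 234.9 / 119.10 = 1.97 ≈ 2
Molecular formula = (C4H7O4)×2 = C8H14O8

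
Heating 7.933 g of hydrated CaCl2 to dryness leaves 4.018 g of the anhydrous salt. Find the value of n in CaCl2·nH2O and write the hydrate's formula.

CaCl2·6H2O

Mass of water lost = 7.933 − 4.018 = 3.915 g → 3.915 / 18.02 = 0.2173 mol H2O
Molar mass of CaCl2 = 110.98 g/mol → mol CaCl2 = 4.018 / 110.98 = 0.0362
n = 0.2173 / 0.0362 = 6.00 ≈ 6 → CaCl2·6H2O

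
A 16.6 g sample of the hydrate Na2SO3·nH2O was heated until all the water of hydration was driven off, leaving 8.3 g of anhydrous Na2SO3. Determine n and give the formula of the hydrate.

Mass of water lost = 16.6 − 8.3 = 8.3 g → 8.3 / 18.02 = 0.4606 mol H2O
Molar mass of Na2SO3 = 126.05 g/mol → mol Na2SO3 = 8.3 / 126.05 = 0.06585
n = 0.4606 / 0.06585 = 7.00 ≈ 7 → Na2SO3·7H2O

Na2SO3·7H2O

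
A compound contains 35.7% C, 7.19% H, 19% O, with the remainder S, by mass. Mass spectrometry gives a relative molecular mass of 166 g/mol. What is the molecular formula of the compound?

C5H12O2S2

Assume 100 g: 35.7 g C, 7.19 g H, 19 g O, 38.11 g S.
Moles — C: 35.7 / 12.01 = 2.973 mol; H: 7.19 / 1.008 = 7.133 mol; O: 19 / 16.00 = 1.188 mol; S: 38.11 / 32.07 = 1.188 mol
Ratios (÷ 1.188): C 2.503, H 6.007, O 1.000, S 1.001
Scaling by 2: C 5.01, H 12.01, O 2.00, S 2.00 → C5H12O2S2
Empirical-formula mass = 168.29 g/mol
n = 166 / 168.29 = 0.99 ≈ 1
Molecular formula = empirical formula = C5H12O2S2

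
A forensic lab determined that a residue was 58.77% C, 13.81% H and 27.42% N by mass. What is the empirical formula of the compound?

C5H14N2

Assume 100 g: 58.77 g C, 13.81 g H, 27.42 g N.
Moles — C: 58.77 / 12.01 = 4.893 mol; H: 13.81 / 1.008 = 13.7 mol; N: 27.42 / 14.01 = 1.957 mol
Ratios (÷ 1.957): C 2.500, H 7.000, N 1.000
Multiply by 2: C 5.00, H 14.00, N 2.00 → C5H14N2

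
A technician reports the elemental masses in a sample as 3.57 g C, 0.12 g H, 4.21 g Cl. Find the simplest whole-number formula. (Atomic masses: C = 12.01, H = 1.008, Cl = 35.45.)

n(C) = 3.57/12.01 = 0.2973, n(H) = 0.12/1.008 = 0.119, n(Cl) = 4.21/35.45 = 0.1188
Smallest is Cl at 0.1188 mol; normalising gives C 2.503, H 1.002, Cl 1.000
×2: C 5.01, H 2.00, Cl 2.00 → C5H2Cl2

C5H2Cl2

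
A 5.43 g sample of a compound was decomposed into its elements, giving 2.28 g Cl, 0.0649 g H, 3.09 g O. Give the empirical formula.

Cl: 2.28 g ÷ 35.45 g/mol = 0.06432 mol
H: 0.0649 g ÷ 1.008 g/mol = 0.06438 mol
O: 3.09 g ÷ 16.00 g/mol = 0.1931 mol
Smallest is Cl at 0.06432 mol; normalising gives Cl 1.000, H 1.001, O 3.003
≈ 1:1:3 → ClHO3

ClHO3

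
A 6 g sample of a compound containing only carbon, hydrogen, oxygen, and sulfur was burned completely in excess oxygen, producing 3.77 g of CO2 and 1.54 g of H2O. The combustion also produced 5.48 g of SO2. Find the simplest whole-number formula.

C2H4O3S2

mol C = 3.77 / 44.01 = 0.08566; mass C = 0.08566 × 12.01 = 1.029 g
mol H = 2 × (1.54 / 18.02) = 0.1709; mass H = 0.1709 × 1.008 = 0.1723 g
mol S = 5.48 / 64.07 = 0.08553; mass S = 2.743 g
mass O = 6 − (3.944) = 2.056 g → mol O = 0.1285
Divide by the smallest (0.08553 mol S): C 1.002, H 1.998, O 1.502, S 1.000
Multiply by 2: C 2.00, H 4.00, O 3.00, S 2.00 → C2H4O3S2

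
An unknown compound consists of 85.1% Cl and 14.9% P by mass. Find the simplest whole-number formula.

Assume 100 g: 85.1 g Cl, 14.9 g P.
n(Cl) = 85.1/35.45 = 2.401, n(P) = 14.9/30.97 = 0.4811
Divide by the smallest (0.4811 mol P): Cl 4.990, P 1.000
≈ 5:1 → Cl5P

Cl5P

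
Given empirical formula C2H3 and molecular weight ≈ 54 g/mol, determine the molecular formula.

Empirical-formula mass = 27.04 g/mol
n = 54 / 27.04 = 2.00 ≈ 2
Molecular formula = (C2H3)2 = C4H6

C4H6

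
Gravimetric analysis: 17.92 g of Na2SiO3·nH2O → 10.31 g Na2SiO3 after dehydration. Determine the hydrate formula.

Mass of water lost = 17.92 − 10.31 = 7.61 g → 7.61 / 18.02 = 0.4223 mol H2O
Molar mass of Na2SiO3 = 122.07 g/mol → mol Na2SiO3 = 10.31 / 122.07 = 0.08446
n = 0.4223 / 0.08446 = 5.00 ≈ 5 → Na2SiO3·5H2O

Na2SiO3·5H2O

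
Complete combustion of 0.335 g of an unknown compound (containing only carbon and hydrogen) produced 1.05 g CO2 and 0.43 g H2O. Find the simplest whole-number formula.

mol C = 1.05 / 44.01 = 0.02386; mass C = 0.02386 × 12.01 = 0.2865 g
mol H = 2 × (0.43 / 18.02) = 0.04772; mass H = 0.04772 × 1.008 = 0.04811 g
Smallest is C at 0.02386 mol; normalising gives C 1.000, H 2.000
≈ 1:2 → CH2

CH2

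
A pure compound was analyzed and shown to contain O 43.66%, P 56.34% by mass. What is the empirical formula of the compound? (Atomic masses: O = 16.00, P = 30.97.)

Assume 100 g: 43.66 g O, 56.34 g P.
Moles — O: 43.66 / 16.00 = 2.729 mol; P: 56.34 / 30.97 = 1.819 mol
Smallest is P at 1.819 mol; normalising gives O 1.500, P 1.000
Scaling by 2: O 3.00, P 2.00 → O3P2

O3P2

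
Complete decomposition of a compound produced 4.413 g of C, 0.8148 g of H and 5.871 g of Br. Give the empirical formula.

n(C) = 4.413/12.01 = 0.3674, n(H) = 0.8148/1.008 = 0.8083, n(Br) = 5.871/79.90 = 0.07348
Divide by the smallest (0.07348 mol Br): C 5.001, H 11.001, Br 1.000
Ratio ≈ 5:11:1, so the empirical formula is C5H11Br

C5H11Br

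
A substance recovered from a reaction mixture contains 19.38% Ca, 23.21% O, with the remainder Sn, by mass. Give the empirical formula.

CaO3Sn

Assume 100 g: 19.38 g Ca, 23.21 g O, 57.41 g Sn.
n(Ca) = 19.38/40.08 = 0.4835, n(O) = 23.21/16.00 = 1.451, n(Sn) = 57.41/118.71 = 0.4836
Smallest is Ca at 0.4835 mol; normalising gives Ca 1.000, O 3.000, Sn 1.000
→ CaO3Sn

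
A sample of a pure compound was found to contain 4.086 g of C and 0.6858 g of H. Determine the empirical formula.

CH2

n(C) = 4.086/12.01 = 0.3402, n(H) = 0.6858/1.008 = 0.6804
Divide by the smallest (0.3402 mol C): C 1.000, H 2.000
Ratio ≈ 1:2, so the empirical formula is CH2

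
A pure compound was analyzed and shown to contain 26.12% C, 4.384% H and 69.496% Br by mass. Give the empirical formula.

Assume 100 g: 26.12 g C, 4.384 g H, 69.496 g Br.
n(C) = 26.12/12.01 = 2.175, n(H) = 4.384/1.008 = 4.349, n(Br) = 69.496/79.90 = 0.8698
Divide by the smallest (0.8698 mol Br): C 2.500, H 5.000, Br 1.000
×2: C 5.00, H 10.00, Br 2.00 → C5H10Br2

C5H10Br2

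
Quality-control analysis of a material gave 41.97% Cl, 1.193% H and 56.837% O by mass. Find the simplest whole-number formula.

ClHO3

Assume 100 g: 41.97 g Cl, 1.193 g H, 56.837 g O.
Moles — Cl: 41.97 / 35.45 = 1.184 mol; H: 1.193 / 1.008 = 1.184 mol; O: 56.837 / 16.00 = 3.552 mol
Ratios (÷ 1.184): Cl 1.000, H 1.000, O 3.001
≈ 1:1:3 → ClHO3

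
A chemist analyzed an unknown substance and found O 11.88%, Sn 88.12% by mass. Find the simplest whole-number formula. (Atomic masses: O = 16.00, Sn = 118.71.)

OSn

Assume 100 g: 11.88 g O, 88.12 g Sn.
n(O) = 11.88/16.00 = 0.7425, n(Sn) = 88.12/118.71 = 0.7423
Divide by the smallest (0.7423 mol Sn): O 1.000, Sn 1.000
→ OSn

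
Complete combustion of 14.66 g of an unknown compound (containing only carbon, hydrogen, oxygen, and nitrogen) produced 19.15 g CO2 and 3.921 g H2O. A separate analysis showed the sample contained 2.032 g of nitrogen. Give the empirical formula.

mol C = 19.15 / 44.01 = 0.4351; mass C = 0.4351 × 12.01 = 5.226 g
mol H = 2 × (3.921 / 18.02) = 0.4352; mass H = 0.4352 × 1.008 = 0.4387 g
mol N = 2.032 / 14.01 = 0.1450
mass O = 14.66 − (7.697) = 6.963 g → mol O = 0.4352
Divide by the smallest (0.145 mol N): C 3.000, H 3.000, N 1.000, O 3.001
≈ 3:3:1:3 → C3H3NO3

C3H3NO3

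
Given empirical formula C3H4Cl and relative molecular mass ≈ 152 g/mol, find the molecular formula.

Empirical-formula mass = 75.51 g/mol
n = 152 / 75.51 = 2.01 ≈ 2
Molecular formula = (C3H4Cl)2 = C6H8Cl2

C6H8Cl2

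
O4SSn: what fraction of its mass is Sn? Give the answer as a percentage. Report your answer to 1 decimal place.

Molar mass = 4(16.00) + 1(32.07) + 1(118.71) = 214.780 g/mol
Mass of Sn per mole = 1 × 118.71 = 118.710 g
% Sn = 118.710 / 214.780 × 100 = 55.3%

55.3%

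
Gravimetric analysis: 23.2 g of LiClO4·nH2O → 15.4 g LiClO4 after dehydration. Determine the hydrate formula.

LiClO4·3H2O

Mass of water lost = 23.2 − 15.4 = 7.8 g → 7.8 / 18.02 = 0.4329 mol H2O
Molar mass of LiClO4 = 106.39 g/mol → mol LiClO4 = 15.4 / 106.39 = 0.1448
n = 0.4329 / 0.1448 = 2.99 ≈ 3 → LiClO4·3H2O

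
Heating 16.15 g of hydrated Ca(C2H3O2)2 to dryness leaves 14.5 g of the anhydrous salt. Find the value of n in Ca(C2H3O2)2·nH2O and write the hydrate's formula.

Mass of water lost = 16.15 − 14.5 = 1.65 g → 1.65 / 18.02 = 0.09156 mol H2O
Molar mass of Ca(C2H3O2)2 = 158.17 g/mol → mol Ca(C2H3O2)2 = 14.5 / 158.17 = 0.09167
n = 0.09156 / 0.09167 = 1.00 ≈ 1 → Ca(C2H3O2)2·H2O

Ca(C2H3O2)2·H2O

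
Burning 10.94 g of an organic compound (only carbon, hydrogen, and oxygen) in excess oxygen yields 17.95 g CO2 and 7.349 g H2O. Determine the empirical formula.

mol C = 17.95 / 44.01 = 0.4079; mass C = 0.4079 × 12.01 = 4.898 g
mol H = 2 × (7.349 / 18.02) = 0.8156; mass H = 0.8156 × 1.008 = 0.8222 g
mass O = 10.94 − (5.721) = 5.219 g → mol O = 0.3262
Divide by the smallest (0.3262 mol O): C 1.250, H 2.500, O 1.000
×4: C 5.00, H 10.00, O 4.00 → C5H10O4

C5H10O4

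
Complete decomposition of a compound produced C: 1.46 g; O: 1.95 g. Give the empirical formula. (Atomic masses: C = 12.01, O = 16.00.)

CO

Moles — C: 1.46 / 12.01 = 0.1216 mol; O: 1.95 / 16.00 = 0.1219 mol
Divide by the smallest (0.1216 mol C): C 1.000, O 1.003
Ratio ≈ 1:1, so the empirical formula is CO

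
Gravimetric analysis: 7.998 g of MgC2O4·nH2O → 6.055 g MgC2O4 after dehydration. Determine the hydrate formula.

Mass of water lost = 7.998 − 6.055 = 1.943 g → 1.943 / 18.02 = 0.1078 mol H2O
Molar mass of MgC2O4 = 112.33 g/mol → mol MgC2O4 = 6.055 / 112.33 = 0.0539
n = 0.1078 / 0.0539 = 2.00 ≈ 2 → MgC2O4·2H2O

MgC2O4·2H2O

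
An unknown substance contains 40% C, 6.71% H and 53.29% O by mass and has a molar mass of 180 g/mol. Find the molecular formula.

C6H12O6

Assume 100 g: 40 g C, 6.71 g H, 53.29 g O.
Moles — C: 40 / 12.01 = 3.331 mol; H: 6.71 / 1.008 = 6.657 mol; O: 53.29 / 16.00 = 3.331 mol
Smallest is C at 3.331 mol; normalising gives C 1.000, H 1.999, O 1.000
Ratio ≈ 1:2:1, so the empirical formula is CH2O
Empirical-formula mass = 30.03 g/mol
n = 180 / 30.03 = 5.99 ≈ 6
Molecular formula = (CH2O)×6 = C6H12O6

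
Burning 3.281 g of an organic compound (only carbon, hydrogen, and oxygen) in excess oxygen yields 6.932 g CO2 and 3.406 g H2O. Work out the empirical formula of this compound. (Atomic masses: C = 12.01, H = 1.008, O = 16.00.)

C5H12O2

mol C = 6.932 / 44.01 = 0.1575; mass C = 0.1575 × 12.01 = 1.892 g
mol H = 2 × (3.406 / 18.02) = 0.3780; mass H = 0.3780 × 1.008 = 0.3810 g
mass O = 3.281 − (2.273) = 1.008 g → mol O = 0.06302
Ratios (÷ 0.06302): C 2.500, H 5.999, O 1.000
Multiply by 2: C 5.00, H 12.00, O 2.00 → C5H12O2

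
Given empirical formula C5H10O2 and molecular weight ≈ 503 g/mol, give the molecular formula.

Empirical-formula mass = 102.13 g/mol
n = 503 / 102.13 = 4.93 ≈ 5
Molecular formula = (C5H10O2)5 = C25H50O10

C25H50O10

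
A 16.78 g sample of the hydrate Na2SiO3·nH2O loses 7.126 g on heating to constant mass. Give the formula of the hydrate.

Mass of anhydrous Na2SiO3 = 16.78 − 7.126 = 9.654 g
mol H2O = 7.126 / 18.02 = 0.3954
Molar mass of Na2SiO3 = 122.07 g/mol → mol Na2SiO3 = 9.654 / 122.07 = 0.07909
n = 0.3954 / 0.07909 = 5.00 ≈ 5 → Na2SiO3·5H2O

Na2SiO3·5H2O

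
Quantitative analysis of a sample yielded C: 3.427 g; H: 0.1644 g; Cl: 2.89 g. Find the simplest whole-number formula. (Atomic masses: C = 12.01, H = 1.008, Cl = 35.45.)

C7H4Cl2

C: 3.427 g ÷ 12.01 g/mol = 0.2853 mol
H: 0.1644 g ÷ 1.008 g/mol = 0.1631 mol
Cl: 2.89 g ÷ 35.45 g/mol = 0.08152 mol
Smallest is Cl at 0.08152 mol; normalising gives C 3.500, H 2.001, Cl 1.000
Multiply by 2: C 7.00, H 4.00, Cl 2.00 → C7H4Cl2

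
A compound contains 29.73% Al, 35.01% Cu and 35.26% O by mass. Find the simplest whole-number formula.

Assume 100 g: 29.73 g Al, 35.01 g Cu, 35.26 g O.
Moles — Al: 29.73 / 26.98 = 1.102 mol; Cu: 35.01 / 63.55 = 0.5509 mol; O: 35.26 / 16.00 = 2.204 mol
Divide by the smallest (0.5509 mol Cu): Al 2.000, Cu 1.000, O 4.000
→ Al2CuO4

Al2CuO4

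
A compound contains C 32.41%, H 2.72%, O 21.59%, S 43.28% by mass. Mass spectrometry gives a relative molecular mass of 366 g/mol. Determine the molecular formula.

C10H10O5S5

Assume 100 g: 32.41 g C, 2.72 g H, 21.59 g O, 43.28 g S.
C: 32.41 g ÷ 12.01 g/mol = 2.699 mol
H: 2.72 g ÷ 1.008 g/mol = 2.698 mol
O: 21.59 g ÷ 16.00 g/mol = 1.349 mol
S: 43.28 g ÷ 32.07 g/mol = 1.35 mol
Smallest is O at 1.349 mol; normalising gives C 2.000, H 2.000, O 1.000, S 1.000
Ratio ≈ 2:2:1:1, so the empirical formula is C2H2OS
Empirical-formula mass = 74.11 g/mol
n = 366 / 74.11 = 4.94 ≈ 5
Molecular formula = (C2H2OS)×5 = C10H10O5S5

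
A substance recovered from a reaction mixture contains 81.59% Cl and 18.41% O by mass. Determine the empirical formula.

Cl2O

Assume 100 g: 81.59 g Cl, 18.41 g O.
n(Cl) = 81.59/35.45 = 2.302, n(O) = 18.41/16.00 = 1.151
Divide by the smallest (1.151 mol O): Cl 2.000, O 1.000
Ratio ≈ 2:1, so the empirical formula is Cl2O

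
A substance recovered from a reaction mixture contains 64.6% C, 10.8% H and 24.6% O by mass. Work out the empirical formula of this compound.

C7H14O2

Assume 100 g: 64.6 g C, 10.8 g H, 24.6 g O.
Moles — C: 64.6 / 12.01 = 5.379 mol; H: 10.8 / 1.008 = 10.71 mol; O: 24.6 / 16.00 = 1.538 mol
Divide by the smallest (1.538 mol O): C 3.498, H 6.969, O 1.000
×2: C 7.00, H 13.94, O 2.00 → C7H14O2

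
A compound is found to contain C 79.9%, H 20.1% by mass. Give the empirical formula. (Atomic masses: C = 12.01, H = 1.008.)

CH3

Assume 100 g: 79.9 g C, 20.1 g H.
n(C) = 79.9/12.01 = 6.653, n(H) = 20.1/1.008 = 19.94
Ratios (÷ 6.653): C 1.000, H 2.997
Ratio ≈ 1:3, so the empirical formula is CH3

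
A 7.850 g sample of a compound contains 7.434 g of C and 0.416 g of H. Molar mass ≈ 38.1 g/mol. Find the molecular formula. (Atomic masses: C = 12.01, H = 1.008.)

n(C) = 7.434/12.01 = 0.619, n(H) = 0.416/1.008 = 0.4127
Ratios (÷ 0.4127): C 1.500, H 1.000
×2: C 3.00, H 2.00 → C3H2
Empirical-formula mass = 38.05 g/mol
n = 38.1 / 38.05 = 1.00 ≈ 1
Molecular formula = empirical formula = C3H2

C3H2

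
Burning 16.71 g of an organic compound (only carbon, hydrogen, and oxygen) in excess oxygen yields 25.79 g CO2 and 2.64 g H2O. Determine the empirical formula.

mol C = 25.79 / 44.01 = 0.5860; mass C = 0.5860 × 12.01 = 7.038 g
mol H = 2 × (2.64 / 18.02) = 0.2930; mass H = 0.2930 × 1.008 = 0.2954 g
mass O = 16.71 − (7.333) = 9.377 g → mol O = 0.5860
Ratios (÷ 0.293): C 2.000, H 1.000, O 2.000
Ratio ≈ 2:1:2, so the empirical formula is C2HO2

C2HO2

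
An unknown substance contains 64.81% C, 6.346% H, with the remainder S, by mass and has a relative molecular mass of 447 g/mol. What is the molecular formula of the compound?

Assume 100 g: 64.81 g C, 6.346 g H, 28.844 g S.
C: 64.81 g ÷ 12.01 g/mol = 5.396 mol
H: 6.346 g ÷ 1.008 g/mol = 6.296 mol
S: 28.844 g ÷ 32.07 g/mol = 0.8994 mol
Divide by the smallest (0.8994 mol S): C 6.000, H 7.000, S 1.000
≈ 6:7:1 → C6H7S
Empirical-formula mass = 111.19 g/mol
n = 447 / 111.19 = 4.02 ≈ 4
Molecular formula = (C6H7S)×4 = C24H28S4

C24H28S4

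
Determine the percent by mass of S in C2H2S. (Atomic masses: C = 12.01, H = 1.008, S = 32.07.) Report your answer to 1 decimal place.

55.2%

Molar mass = 2(12.01) + 2(1.008) + 1(32.07) = 58.106 g/mol
Mass of S per mole = 1 × 32.07 = 32.070 g
% S = 32.070 / 58.106 × 100 = 55.2%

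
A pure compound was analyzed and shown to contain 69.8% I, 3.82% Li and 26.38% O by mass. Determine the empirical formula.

ILiO3

Assume 100 g: 69.8 g I, 3.82 g Li, 26.38 g O.
I: 69.8 g ÷ 126.90 g/mol = 0.55 mol
Li: 3.82 g ÷ 6.94 g/mol = 0.5504 mol
O: 26.38 g ÷ 16.00 g/mol = 1.649 mol
Divide by the smallest (0.55 mol I): I 1.000, Li 1.001, O 2.998
→ ILiO3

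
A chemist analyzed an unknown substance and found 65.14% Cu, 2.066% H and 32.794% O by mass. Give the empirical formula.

CuH2O2

Assume 100 g: 65.14 g Cu, 2.066 g H, 32.794 g O.
Moles — Cu: 65.14 / 63.55 = 1.025 mol; H: 2.066 / 1.008 = 2.05 mol; O: 32.794 / 16.00 = 2.05 mol
Smallest is Cu at 1.025 mol; normalising gives Cu 1.000, H 2.000, O 2.000
→ CuH2O2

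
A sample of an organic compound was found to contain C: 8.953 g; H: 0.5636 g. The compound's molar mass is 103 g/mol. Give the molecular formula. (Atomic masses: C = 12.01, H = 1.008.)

C8H6

n(C) = 8.953/12.01 = 0.7455, n(H) = 0.5636/1.008 = 0.5591
Ratios (÷ 0.5591): C 1.333, H 1.000
Scaling by 3: C 4.00, H 3.00 → C4H3
Empirical-formula mass = 51.06 g/mol
n = 103 / 51.06 = 2.02 ≈ 2
Molecular formula = (C4H3)×2 = C8H6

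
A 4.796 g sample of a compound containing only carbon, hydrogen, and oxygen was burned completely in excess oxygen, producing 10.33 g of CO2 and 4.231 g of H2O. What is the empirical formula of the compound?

C5H10O2

mol C = 10.33 / 44.01 = 0.2347; mass C = 0.2347 × 12.01 = 2.819 g
mol H = 2 × (4.231 / 18.02) = 0.4696; mass H = 0.4696 × 1.008 = 0.4733 g
mass O = 4.796 − (3.292) = 1.504 g → mol O = 0.09398
Ratios (÷ 0.09398): C 2.498, H 4.997, O 1.000
Scaling by 2: C 5.00, H 9.99, O 2.00 → C5H10O2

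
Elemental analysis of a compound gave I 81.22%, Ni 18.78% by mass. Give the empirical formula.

Assume 100 g: 81.22 g I, 18.78 g Ni.
I: 81.22 g ÷ 126.90 g/mol = 0.64 mol
Ni: 18.78 g ÷ 58.69 g/mol = 0.32 mol
Ratios (÷ 0.32): I 2.000, Ni 1.000
Ratio ≈ 2:1, so the empirical formula is I2Ni

I2Ni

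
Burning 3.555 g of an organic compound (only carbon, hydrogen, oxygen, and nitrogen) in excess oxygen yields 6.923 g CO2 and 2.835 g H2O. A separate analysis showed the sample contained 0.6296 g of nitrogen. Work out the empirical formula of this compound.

mol C = 6.923 / 44.01 = 0.1573; mass C = 0.1573 × 12.01 = 1.889 g
mol H = 2 × (2.835 / 18.02) = 0.3147; mass H = 0.3147 × 1.008 = 0.3172 g
mol N = 0.6296 / 14.01 = 0.04494
mass O = 3.555 − (2.836) = 0.7190 g → mol O = 0.04494
Divide by the smallest (0.04494 mol O): C 3.501, H 7.002, N 1.000, O 1.000
×2: C 7.00, H 14.00, N 2.00, O 2.00 → C7H14N2O2

C7H14N2O2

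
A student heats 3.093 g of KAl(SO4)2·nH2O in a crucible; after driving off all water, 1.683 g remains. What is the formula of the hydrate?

Mass of water lost = 3.093 − 1.683 = 1.41 g → 1.41 / 18.02 = 0.07825 mol H2O
Molar mass of KAl(SO4)2 = 258.22 g/mol → mol KAl(SO4)2 = 1.683 / 258.22 = 0.006518
n = 0.07825 / 0.006518 = 12.01 ≈ 12 → KAl(SO4)2·12H2O

KAl(SO4)2·12H2O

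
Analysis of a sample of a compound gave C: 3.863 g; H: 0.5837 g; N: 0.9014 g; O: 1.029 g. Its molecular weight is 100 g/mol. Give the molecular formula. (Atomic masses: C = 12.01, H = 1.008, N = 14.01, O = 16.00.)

C5H9NO

C: 3.863 g ÷ 12.01 g/mol = 0.3216 mol
H: 0.5837 g ÷ 1.008 g/mol = 0.5791 mol
N: 0.9014 g ÷ 14.01 g/mol = 0.06434 mol
O: 1.029 g ÷ 16.00 g/mol = 0.06431 mol
Ratios (÷ 0.06431): C 5.001, H 9.004, N 1.000, O 1.000
→ C5H9NO
Empirical-formula mass = 99.13 g/mol
n = 100 / 99.13 = 1.01 ≈ 1
Molecular formula = empirical formula = C5H9NO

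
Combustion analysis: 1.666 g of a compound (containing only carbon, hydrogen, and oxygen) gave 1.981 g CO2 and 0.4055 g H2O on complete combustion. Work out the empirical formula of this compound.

C2H2O3

mol C = 1.981 / 44.01 = 0.04501; mass C = 0.04501 × 12.01 = 0.5406 g
mol H = 2 × (0.4055 / 18.02) = 0.04501; mass H = 0.04501 × 1.008 = 0.04537 g
mass O = 1.666 − (0.5860) = 1.080 g → mol O = 0.06750
Divide by the smallest (0.04501 mol H): C 1.000, H 1.000, O 1.500
Multiply by 2: C 2.00, H 2.00, O 3.00 → C2H2O3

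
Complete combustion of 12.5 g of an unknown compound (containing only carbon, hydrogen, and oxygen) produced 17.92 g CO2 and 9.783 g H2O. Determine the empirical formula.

C3H8O3

mol C = 17.92 / 44.01 = 0.4072; mass C = 0.4072 × 12.01 = 4.890 g
mol H = 2 × (9.783 / 18.02) = 1.086; mass H = 1.086 × 1.008 = 1.094 g
mass O = 12.5 − (5.985) = 6.515 g → mol O = 0.4072
Ratios (÷ 0.4072): C 1.000, H 2.667, O 1.000
×3: C 3.00, H 8.00, O 3.00 → C3H8O3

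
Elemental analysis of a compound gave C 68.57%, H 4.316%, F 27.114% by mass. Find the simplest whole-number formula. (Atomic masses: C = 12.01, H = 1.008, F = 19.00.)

C4H3F

Assume 100 g: 68.57 g C, 4.316 g H, 27.114 g F.
C: 68.57 g ÷ 12.01 g/mol = 5.709 mol
H: 4.316 g ÷ 1.008 g/mol = 4.282 mol
F: 27.114 g ÷ 19.00 g/mol = 1.427 mol
Ratios (÷ 1.427): C 4.001, H 3.000, F 1.000
Ratio ≈ 4:3:1, so the empirical formula is C4H3F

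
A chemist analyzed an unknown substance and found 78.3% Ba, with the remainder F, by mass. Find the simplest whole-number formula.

Assume 100 g: 78.3 g Ba, 21.7 g F.
Moles — Ba: 78.3 / 137.33 = 0.5702 mol; F: 21.7 / 19.00 = 1.142 mol
Smallest is Ba at 0.5702 mol; normalising gives Ba 1.000, F 2.003
≈ 1:2 → BaF2

BaF2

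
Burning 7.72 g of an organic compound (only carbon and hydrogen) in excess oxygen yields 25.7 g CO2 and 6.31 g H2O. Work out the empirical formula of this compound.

C5H6

mol C = 25.7 / 44.01 = 0.5840; mass C = 0.5840 × 12.01 = 7.013 g
mol H = 2 × (6.31 / 18.02) = 0.7003; mass H = 0.7003 × 1.008 = 0.7059 g
Smallest is C at 0.584 mol; normalising gives C 1.000, H 1.199
×5: C 5.00, H 6.00 → C5H6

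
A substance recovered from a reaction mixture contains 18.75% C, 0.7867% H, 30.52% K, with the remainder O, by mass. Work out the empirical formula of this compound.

Assume 100 g: 18.75 g C, 0.7867 g H, 30.52 g K, 49.943 g O.
Moles — C: 18.75 / 12.01 = 1.561 mol; H: 0.7867 / 1.008 = 0.7805 mol; K: 30.52 / 39.10 = 0.7806 mol; O: 49.943 / 16.00 = 3.121 mol
Divide by the smallest (0.7805 mol H): C 2.000, H 1.000, K 1.000, O 4.000
→ C2HKO4

C2HKO4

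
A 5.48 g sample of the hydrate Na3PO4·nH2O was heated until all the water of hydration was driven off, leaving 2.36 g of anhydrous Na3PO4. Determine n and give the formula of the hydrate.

Mass of water lost = 5.48 − 2.36 = 3.12 g → 3.12 / 18.02 = 0.1731 mol H2O
Molar mass of Na3PO4 = 163.94 g/mol → mol Na3PO4 = 2.36 / 163.94 = 0.0144
n = 0.1731 / 0.0144 = 12.03 ≈ 12 → Na3PO4·12H2O

Na3PO4·12H2O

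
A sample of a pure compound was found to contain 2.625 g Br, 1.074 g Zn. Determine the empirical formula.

Moles — Br: 2.625 / 79.90 = 0.03285 mol; Zn: 1.074 / 65.38 = 0.01643 mol
Smallest is Zn at 0.01643 mol; normalising gives Br 2.000, Zn 1.000
≈ 2:1 → Br2Zn

Br2Zn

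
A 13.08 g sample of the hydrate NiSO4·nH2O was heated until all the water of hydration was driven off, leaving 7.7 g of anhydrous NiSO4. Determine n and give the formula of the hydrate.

NiSO4·6H2O

Mass of water lost = 13.08 − 7.7 = 5.38 g → 5.38 / 18.02 = 0.2986 mol H2O
Molar mass of NiSO4 = 154.76 g/mol → mol NiSO4 = 7.7 / 154.76 = 0.04975
n = 0.2986 / 0.04975 = 6.00 ≈ 6 → NiSO4·6H2O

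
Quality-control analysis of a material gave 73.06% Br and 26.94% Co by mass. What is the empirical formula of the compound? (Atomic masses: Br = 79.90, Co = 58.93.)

Assume 100 g: 73.06 g Br, 26.94 g Co.
n(Br) = 73.06/79.90 = 0.9144, n(Co) = 26.94/58.93 = 0.4572
Smallest is Co at 0.4572 mol; normalising gives Br 2.000, Co 1.000
→ Br2Co

Br2Co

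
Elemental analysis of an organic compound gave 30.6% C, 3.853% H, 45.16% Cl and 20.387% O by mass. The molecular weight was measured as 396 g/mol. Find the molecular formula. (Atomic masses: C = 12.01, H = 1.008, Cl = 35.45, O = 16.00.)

Assume 100 g: 30.6 g C, 3.853 g H, 45.16 g Cl, 20.387 g O.
n(C) = 30.6/12.01 = 2.548, n(H) = 3.853/1.008 = 3.822, n(Cl) = 45.16/35.45 = 1.274, n(O) = 20.387/16.00 = 1.274
Ratios (÷ 1.274): C 2.000, H 3.001, Cl 1.000, O 1.000
→ C2H3ClO
Empirical-formula mass = 78.49 g/mol
n = 396 / 78.49 = 5.04 ≈ 5
Molecular formula = (C2H3ClO)×5 = C10H15Cl5O5

C10H15Cl5O5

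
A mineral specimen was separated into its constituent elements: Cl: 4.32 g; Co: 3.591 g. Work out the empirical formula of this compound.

Cl2Co

Moles — Cl: 4.32 / 35.45 = 0.1219 mol; Co: 3.591 / 58.93 = 0.06094 mol
Smallest is Co at 0.06094 mol; normalising gives Cl 2.000, Co 1.000
→ Cl2Co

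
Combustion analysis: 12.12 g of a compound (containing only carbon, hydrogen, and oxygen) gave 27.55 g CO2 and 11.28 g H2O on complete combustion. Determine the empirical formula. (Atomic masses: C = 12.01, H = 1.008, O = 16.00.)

C3H6O

mol C = 27.55 / 44.01 = 0.6260; mass C = 0.6260 × 12.01 = 7.518 g
mol H = 2 × (11.28 / 18.02) = 1.252; mass H = 1.252 × 1.008 = 1.262 g
mass O = 12.12 − (8.780) = 3.340 g → mol O = 0.2087
Divide by the smallest (0.2087 mol O): C 2.999, H 5.998, O 1.000
≈ 3:6:1 → C3H6O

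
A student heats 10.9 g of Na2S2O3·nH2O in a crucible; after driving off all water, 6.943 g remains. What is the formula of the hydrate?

Na2S2O3·5H2O

Mass of water lost = 10.9 − 6.943 = 3.957 g → 3.957 / 18.02 = 0.2196 mol H2O
Molar mass of Na2S2O3 = 158.12 g/mol → mol Na2S2O3 = 6.943 / 158.12 = 0.04391
n = 0.2196 / 0.04391 = 5.00 ≈ 5 → Na2S2O3·5H2O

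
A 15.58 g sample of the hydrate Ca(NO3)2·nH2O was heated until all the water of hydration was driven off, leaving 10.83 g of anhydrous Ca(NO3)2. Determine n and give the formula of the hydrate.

Ca(NO3)2·4H2O

Mass of water lost = 15.58 − 10.83 = 4.75 g → 4.75 / 18.02 = 0.2636 mol H2O
Molar mass of Ca(NO3)2 = 164.10 g/mol → mol Ca(NO3)2 = 10.83 / 164.10 = 0.066
n = 0.2636 / 0.066 = 3.99 ≈ 4 → Ca(NO3)2·4H2O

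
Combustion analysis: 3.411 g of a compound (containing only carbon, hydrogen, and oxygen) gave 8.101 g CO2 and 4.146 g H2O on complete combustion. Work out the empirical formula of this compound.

C4H10O

mol C = 8.101 / 44.01 = 0.1841; mass C = 0.1841 × 12.01 = 2.211 g
mol H = 2 × (4.146 / 18.02) = 0.4602; mass H = 0.4602 × 1.008 = 0.4638 g
mass O = 3.411 − (2.675) = 0.7365 g → mol O = 0.04603
Divide by the smallest (0.04603 mol O): C 3.999, H 9.997, O 1.000
→ C4H10O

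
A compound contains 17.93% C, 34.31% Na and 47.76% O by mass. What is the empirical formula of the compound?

CNaO2

Assume 100 g: 17.93 g C, 34.31 g Na, 47.76 g O.
n(C) = 17.93/12.01 = 1.493, n(Na) = 34.31/22.99 = 1.492, n(O) = 47.76/16.00 = 2.985
Divide by the smallest (1.492 mol Na): C 1.000, Na 1.000, O 2.000
Ratio ≈ 1:1:2, so the empirical formula is CNaO2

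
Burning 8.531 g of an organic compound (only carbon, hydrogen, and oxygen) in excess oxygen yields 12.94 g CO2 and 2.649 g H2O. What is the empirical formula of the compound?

CHO

mol C = 12.94 / 44.01 = 0.2940; mass C = 0.2940 × 12.01 = 3.531 g
mol H = 2 × (2.649 / 18.02) = 0.2940; mass H = 0.2940 × 1.008 = 0.2964 g
mass O = 8.531 − (3.828) = 4.703 g → mol O = 0.2940
Smallest is O at 0.294 mol; normalising gives C 1.000, H 1.000, O 1.000
Ratio ≈ 1:1:1, so the empirical formula is CHO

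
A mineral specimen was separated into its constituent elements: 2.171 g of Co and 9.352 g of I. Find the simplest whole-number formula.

Co: 2.171 g ÷ 58.93 g/mol = 0.03684 mol
I: 9.352 g ÷ 126.90 g/mol = 0.0737 mol
Divide by the smallest (0.03684 mol Co): Co 1.000, I 2.000
→ CoI2

CoI2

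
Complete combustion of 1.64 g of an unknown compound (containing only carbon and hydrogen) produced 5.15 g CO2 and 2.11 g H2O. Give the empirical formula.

CH2

mol C = 5.15 / 44.01 = 0.1170; mass C = 0.1170 × 12.01 = 1.405 g
mol H = 2 × (2.11 / 18.02) = 0.2342; mass H = 0.2342 × 1.008 = 0.2361 g
Divide by the smallest (0.117 mol C): C 1.000, H 2.001
Ratio ≈ 1:2, so the empirical formula is CH2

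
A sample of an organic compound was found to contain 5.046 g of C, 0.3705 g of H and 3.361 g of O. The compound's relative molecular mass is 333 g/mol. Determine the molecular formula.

C16H14O8

C: 5.046 g ÷ 12.01 g/mol = 0.4201 mol
H: 0.3705 g ÷ 1.008 g/mol = 0.3676 mol
O: 3.361 g ÷ 16.00 g/mol = 0.2101 mol
Smallest is O at 0.2101 mol; normalising gives C 2.000, H 1.750, O 1.000
Scaling by 4: C 8.00, H 7.00, O 4.00 → C8H7O4
Empirical-formula mass = 167.14 g/mol
n = 333 / 167.14 = 1.99 ≈ 2
Molecular formula = (C8H7O4)×2 = C16H14O8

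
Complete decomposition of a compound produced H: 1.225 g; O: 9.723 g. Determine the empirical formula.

H2O

n(H) = 1.225/1.008 = 1.215, n(O) = 9.723/16.00 = 0.6077
Smallest is O at 0.6077 mol; normalising gives H 2.000, O 1.000
Ratio ≈ 2:1, so the empirical formula is H2O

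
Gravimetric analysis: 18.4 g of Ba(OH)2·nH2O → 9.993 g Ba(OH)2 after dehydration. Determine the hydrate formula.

Mass of water lost = 18.4 − 9.993 = 8.407 g → 8.407 / 18.02 = 0.4665 mol H2O
Molar mass of Ba(OH)2 = 171.35 g/mol → mol Ba(OH)2 = 9.993 / 171.35 = 0.05832
n = 0.4665 / 0.05832 = 8.00 ≈ 8 → Ba(OH)2·8H2O

Ba(OH)2·8H2O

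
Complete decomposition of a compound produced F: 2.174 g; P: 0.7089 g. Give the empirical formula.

F: 2.174 g ÷ 19.00 g/mol = 0.1144 mol
P: 0.7089 g ÷ 30.97 g/mol = 0.02289 mol
Smallest is P at 0.02289 mol; normalising gives F 4.999, P 1.000
≈ 5:1 → F5P

F5P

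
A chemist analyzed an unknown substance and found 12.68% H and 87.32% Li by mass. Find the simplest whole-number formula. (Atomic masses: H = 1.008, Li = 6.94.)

Assume 100 g: 12.68 g H, 87.32 g Li.
n(H) = 12.68/1.008 = 12.58, n(Li) = 87.32/6.94 = 12.58
Divide by the smallest (12.58 mol H): H 1.000, Li 1.000
≈ 1:1 → HLi

HLi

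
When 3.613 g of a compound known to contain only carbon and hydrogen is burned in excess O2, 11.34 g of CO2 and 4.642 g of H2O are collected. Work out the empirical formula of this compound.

CH2

mol C = 11.34 / 44.01 = 0.2577; mass C = 0.2577 × 12.01 = 3.095 g
mol H = 2 × (4.642 / 18.02) = 0.5152; mass H = 0.5152 × 1.008 = 0.5193 g
Divide by the smallest (0.2577 mol C): C 1.000, H 1.999
≈ 1:2 → CH2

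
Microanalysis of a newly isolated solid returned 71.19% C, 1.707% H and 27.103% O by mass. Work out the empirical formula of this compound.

Assume 100 g: 71.19 g C, 1.707 g H, 27.103 g O.
n(C) = 71.19/12.01 = 5.928, n(H) = 1.707/1.008 = 1.693, n(O) = 27.103/16.00 = 1.694
Divide by the smallest (1.693 mol H): C 3.500, H 1.000, O 1.000
Multiply by 2: C 7.00, H 2.00, O 2.00 → C7H2O2

C7H2O2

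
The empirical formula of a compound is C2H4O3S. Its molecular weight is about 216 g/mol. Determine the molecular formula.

Empirical-formula mass = 108.12 g/mol
n = 216 / 108.12 = 2.00 ≈ 2
Molecular formula = (C2H4O3S)2 = C4H8O6S2

C4H8O6S2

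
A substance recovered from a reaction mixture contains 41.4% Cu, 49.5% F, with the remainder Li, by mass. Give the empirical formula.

Assume 100 g: 41.4 g Cu, 49.5 g F, 9.1 g Li.
Moles — Cu: 41.4 / 63.55 = 0.6515 mol; F: 49.5 / 19.00 = 2.605 mol; Li: 9.1 / 6.94 = 1.311 mol
Ratios (÷ 0.6515): Cu 1.000, F 3.999, Li 2.013
Ratio ≈ 1:4:2, so the empirical formula is CuF4Li2

CuF4Li2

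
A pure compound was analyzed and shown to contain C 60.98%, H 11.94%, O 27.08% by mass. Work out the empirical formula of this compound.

C3H7O

Assume 100 g: 60.98 g C, 11.94 g H, 27.08 g O.
C: 60.98 g ÷ 12.01 g/mol = 5.077 mol
H: 11.94 g ÷ 1.008 g/mol = 11.85 mol
O: 27.08 g ÷ 16.00 g/mol = 1.692 mol
Ratios (÷ 1.692): C 3.000, H 6.999, O 1.000
Ratio ≈ 3:7:1, so the empirical formula is C3H7O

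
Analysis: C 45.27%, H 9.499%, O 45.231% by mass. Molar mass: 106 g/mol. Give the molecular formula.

C4H10O3

Assume 100 g: 45.27 g C, 9.499 g H, 45.231 g O.
Moles — C: 45.27 / 12.01 = 3.769 mol; H: 9.499 / 1.008 = 9.424 mol; O: 45.231 / 16.00 = 2.827 mol
Smallest is O at 2.827 mol; normalising gives C 1.333, H 3.334, O 1.000
Multiply by 3: C 4.00, H 10.00, O 3.00 → C4H10O3
Empirical-formula mass = 106.12 g/mol
n = 106 / 106.12 = 1.00 ≈ 1
Molecular formula = empirical formula = C4H10O3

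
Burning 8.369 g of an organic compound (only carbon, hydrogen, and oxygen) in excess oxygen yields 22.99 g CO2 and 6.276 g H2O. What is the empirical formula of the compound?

C6H8O

mol C = 22.99 / 44.01 = 0.5224; mass C = 0.5224 × 12.01 = 6.274 g
mol H = 2 × (6.276 / 18.02) = 0.6966; mass H = 0.6966 × 1.008 = 0.7021 g
mass O = 8.369 − (6.976) = 1.393 g → mol O = 0.08707
Smallest is O at 0.08707 mol; normalising gives C 6.000, H 8.000, O 1.000
→ C6H8O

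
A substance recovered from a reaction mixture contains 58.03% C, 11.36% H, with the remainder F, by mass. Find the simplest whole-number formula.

C3H7F

Assume 100 g: 58.03 g C, 11.36 g H, 30.61 g F.
Moles — C: 58.03 / 12.01 = 4.832 mol; H: 11.36 / 1.008 = 11.27 mol; F: 30.61 / 19.00 = 1.611 mol
Divide by the smallest (1.611 mol F): C 2.999, H 6.995, F 1.000
≈ 3:7:1 → C3H7F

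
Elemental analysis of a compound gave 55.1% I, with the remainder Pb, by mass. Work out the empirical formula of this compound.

Assume 100 g: 55.1 g I, 44.9 g Pb.
Moles — I: 55.1 / 126.90 = 0.4342 mol; Pb: 44.9 / 207.2 = 0.2167 mol
Ratios (÷ 0.2167): I 2.004, Pb 1.000
≈ 2:1 → I2Pb

I2Pb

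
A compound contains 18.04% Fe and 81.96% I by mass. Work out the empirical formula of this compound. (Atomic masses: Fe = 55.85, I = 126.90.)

Assume 100 g: 18.04 g Fe, 81.96 g I.
n(Fe) = 18.04/55.85 = 0.323, n(I) = 81.96/126.90 = 0.6459
Ratios (÷ 0.323): Fe 1.000, I 2.000
→ FeI2

FeI2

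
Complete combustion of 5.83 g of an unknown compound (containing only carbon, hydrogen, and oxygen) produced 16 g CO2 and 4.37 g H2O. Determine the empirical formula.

C6H8O

mol C = 16 / 44.01 = 0.3636; mass C = 0.3636 × 12.01 = 4.366 g
mol H = 2 × (4.37 / 18.02) = 0.4850; mass H = 0.4850 × 1.008 = 0.4889 g
mass O = 5.83 − (4.855) = 0.9748 g → mol O = 0.06093
Divide by the smallest (0.06093 mol O): C 5.967, H 7.961, O 1.000
→ C6H8O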